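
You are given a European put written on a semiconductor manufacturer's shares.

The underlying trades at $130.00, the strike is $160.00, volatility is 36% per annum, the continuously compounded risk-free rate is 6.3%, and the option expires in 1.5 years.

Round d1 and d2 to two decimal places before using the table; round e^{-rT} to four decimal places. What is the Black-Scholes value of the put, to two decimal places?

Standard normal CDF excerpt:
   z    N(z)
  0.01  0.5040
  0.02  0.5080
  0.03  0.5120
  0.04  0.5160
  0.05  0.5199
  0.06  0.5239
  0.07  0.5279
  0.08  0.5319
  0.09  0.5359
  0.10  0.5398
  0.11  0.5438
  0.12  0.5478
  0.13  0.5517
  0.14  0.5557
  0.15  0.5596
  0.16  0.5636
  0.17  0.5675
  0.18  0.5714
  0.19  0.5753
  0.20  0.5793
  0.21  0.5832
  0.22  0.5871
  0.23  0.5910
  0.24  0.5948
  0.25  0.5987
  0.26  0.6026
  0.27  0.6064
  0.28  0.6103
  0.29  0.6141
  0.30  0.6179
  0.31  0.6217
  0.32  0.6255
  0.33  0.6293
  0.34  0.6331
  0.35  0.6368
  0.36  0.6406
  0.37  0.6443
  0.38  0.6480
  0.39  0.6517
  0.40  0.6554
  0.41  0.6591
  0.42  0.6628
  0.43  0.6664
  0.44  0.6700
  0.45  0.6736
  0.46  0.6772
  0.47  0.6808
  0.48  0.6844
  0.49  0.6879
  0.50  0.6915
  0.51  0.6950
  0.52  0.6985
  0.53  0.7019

σ√T = 0.36·√1.5 = 0.4409
d₁ = [ln(130/160) + (0.063 + ½·0.36²)·1.5] / (σ√T) = (-0.2076 + 0.1917) / 0.4409 = -0.0362 → -0.04
d₂ = -0.0362 − 0.4409 = -0.4771 → -0.48
exp(−rT) = exp(−0.063·1.5) = 0.9098
N(−d₂) = N(0.48) = 0.6844;  N(−d₁) = N(0.04) = 0.5160
P = 160·0.9098·0.6844 − 130·0.5160 = 99.6267 − 67.0800 = 32.5467

$32.55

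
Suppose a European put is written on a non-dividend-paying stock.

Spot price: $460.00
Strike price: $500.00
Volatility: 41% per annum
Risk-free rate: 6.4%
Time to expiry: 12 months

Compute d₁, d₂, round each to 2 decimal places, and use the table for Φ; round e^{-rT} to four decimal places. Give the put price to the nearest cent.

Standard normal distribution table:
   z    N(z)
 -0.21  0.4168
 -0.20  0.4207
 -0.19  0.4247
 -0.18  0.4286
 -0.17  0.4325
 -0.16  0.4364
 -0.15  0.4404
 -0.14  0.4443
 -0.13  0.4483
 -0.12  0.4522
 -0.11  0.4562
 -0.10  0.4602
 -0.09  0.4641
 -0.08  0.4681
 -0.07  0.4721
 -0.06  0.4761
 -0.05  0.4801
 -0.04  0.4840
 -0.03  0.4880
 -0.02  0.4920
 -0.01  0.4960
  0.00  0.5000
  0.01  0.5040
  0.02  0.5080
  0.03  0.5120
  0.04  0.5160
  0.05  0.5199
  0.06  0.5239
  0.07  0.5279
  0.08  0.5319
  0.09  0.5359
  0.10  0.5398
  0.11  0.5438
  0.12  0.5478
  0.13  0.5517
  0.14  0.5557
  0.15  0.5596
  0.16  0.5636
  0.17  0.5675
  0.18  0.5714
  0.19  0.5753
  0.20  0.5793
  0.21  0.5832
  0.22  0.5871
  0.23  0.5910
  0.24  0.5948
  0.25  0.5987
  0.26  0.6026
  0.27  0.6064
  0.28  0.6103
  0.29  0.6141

T = 1;  σ√T = 0.4100
d₁ = [ln(460/500) + (0.064 + 0.41²/2)·1] / 0.4100 = [-0.0834 + 0.1480] / 0.4100 = 0.1577 ⇒ 0.16
d₂ = d₁ − σ√T = 0.1577 − 0.4100 = -0.2523 ⇒ -0.25
exp(−rT) = exp(−0.064·1) = 0.9380
P = 500·0.9380·N(0.25) − 460·N(-0.16) = 500·0.9380·0.5987 − 460·0.4364 = 280.7903 − 200.7440 = 80.0463

$80.05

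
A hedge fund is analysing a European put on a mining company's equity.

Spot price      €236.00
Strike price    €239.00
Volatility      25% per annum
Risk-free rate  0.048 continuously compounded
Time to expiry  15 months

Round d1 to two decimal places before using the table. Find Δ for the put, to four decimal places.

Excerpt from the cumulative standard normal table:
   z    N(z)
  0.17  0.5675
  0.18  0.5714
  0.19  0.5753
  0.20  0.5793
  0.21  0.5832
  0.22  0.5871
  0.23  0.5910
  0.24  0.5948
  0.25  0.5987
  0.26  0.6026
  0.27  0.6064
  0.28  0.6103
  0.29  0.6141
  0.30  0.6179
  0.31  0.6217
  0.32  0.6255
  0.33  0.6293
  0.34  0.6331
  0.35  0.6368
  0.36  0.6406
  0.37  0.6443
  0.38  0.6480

-0.3783

σ√T = 0.25·√1.25 = 0.2795
ln(S/K) + (r + σ²/2)T = ln(236/239) + (0.048 + 0.25²/2)·1.25 = -0.0126 + 0.0991 = 0.0864
d₁ = 0.0864 / 0.2795 = 0.3092 which rounds to 0.31
N(d₁) = N(0.31) = 0.6217
Δ_put = N(d₁) − 1 = 0.6217 − 1 = -0.3783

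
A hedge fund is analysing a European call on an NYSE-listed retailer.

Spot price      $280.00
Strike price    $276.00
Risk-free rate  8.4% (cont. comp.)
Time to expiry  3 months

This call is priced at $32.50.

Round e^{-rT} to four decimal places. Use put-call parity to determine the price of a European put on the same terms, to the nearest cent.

e^(−rT) = e^(−0.084·0.25) = 0.9792
Put-call parity: C − P = S − K·e^(−rT) = 280 − 276·0.9792 = 280 − 270.2592 = 9.7408
P = C − (C − P) = 32.50 − (9.7408) = 22.7592

$22.76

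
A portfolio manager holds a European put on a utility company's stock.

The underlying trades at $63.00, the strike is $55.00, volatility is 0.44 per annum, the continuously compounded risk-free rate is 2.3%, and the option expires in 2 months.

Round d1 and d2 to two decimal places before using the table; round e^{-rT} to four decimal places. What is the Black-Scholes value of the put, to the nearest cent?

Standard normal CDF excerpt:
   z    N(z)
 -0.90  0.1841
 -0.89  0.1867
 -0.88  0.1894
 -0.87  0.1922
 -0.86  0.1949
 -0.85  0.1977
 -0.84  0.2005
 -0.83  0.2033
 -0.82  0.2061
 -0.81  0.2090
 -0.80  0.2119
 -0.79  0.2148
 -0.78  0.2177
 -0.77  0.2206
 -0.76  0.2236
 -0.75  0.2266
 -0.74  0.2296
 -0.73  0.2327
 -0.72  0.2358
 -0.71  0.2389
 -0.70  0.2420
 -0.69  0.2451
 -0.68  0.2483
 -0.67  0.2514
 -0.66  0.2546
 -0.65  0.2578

$1.32

σ√T = 0.44 × 0.4082 = 0.1796
d₁ = [ln(63/55) + (0.023 + 0.44²/2)·0.1667] / 0.1796 = [0.1358 + 0.0200] / 0.1796 = 0.8672 ≈ 0.87
d₂ = d₁ − σ√T = 0.8672 − 0.1796 = 0.6875 ≈ 0.69
exp(−rT) = exp(−0.023·0.1667) = 0.9962
N(−d₂) = N(-0.69) = 0.2451;  N(−d₁) = N(-0.87) = 0.1922
P = 55·0.9962·0.2451 − 63·0.1922 = 13.4293 − 12.1086 = 1.3207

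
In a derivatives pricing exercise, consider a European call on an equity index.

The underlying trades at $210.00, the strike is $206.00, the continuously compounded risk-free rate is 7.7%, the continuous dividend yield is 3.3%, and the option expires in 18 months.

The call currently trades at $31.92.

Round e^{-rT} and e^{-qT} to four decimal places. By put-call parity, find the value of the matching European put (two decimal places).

e^(−qT) = e^(−0.033·1.5) = 0.9517;  e^(−rT) = e^(−0.077·1.5) = 0.8909
Put-call parity: C − P = S·e^(−qT) − K·e^(−rT) = 210·0.9517 − 206·0.8909 = 199.8570 − 183.5254 = 16.3316
P = C − (C − P) = 31.92 − (16.3316) = 15.5884

$15.59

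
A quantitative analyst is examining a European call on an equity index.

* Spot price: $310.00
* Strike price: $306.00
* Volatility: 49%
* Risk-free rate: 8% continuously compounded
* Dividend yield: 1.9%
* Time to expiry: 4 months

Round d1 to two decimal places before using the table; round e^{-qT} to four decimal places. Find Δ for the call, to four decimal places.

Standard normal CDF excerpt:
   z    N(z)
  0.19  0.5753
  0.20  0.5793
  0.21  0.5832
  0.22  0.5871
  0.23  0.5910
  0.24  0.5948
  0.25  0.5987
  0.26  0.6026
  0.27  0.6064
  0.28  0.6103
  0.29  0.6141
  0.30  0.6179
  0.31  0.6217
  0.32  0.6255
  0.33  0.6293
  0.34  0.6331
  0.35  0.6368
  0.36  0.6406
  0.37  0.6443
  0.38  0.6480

0.5988

σ√T = 0.49 × 0.5774 = 0.2829
ln(S/K) + (r − q + σ²/2)T = ln(310/306) + (0.08 − 0.019 + 0.49²/2)·0.3333 = 0.0130 + 0.0603 = 0.0733
d₁ = 0.0733 / 0.2829 = 0.2592 → 0.26
N(d₁) = N(0.26) = 0.6026
Δ_call = exp(−qT)·N(d₁) = 0.9937·0.6026 = 0.5988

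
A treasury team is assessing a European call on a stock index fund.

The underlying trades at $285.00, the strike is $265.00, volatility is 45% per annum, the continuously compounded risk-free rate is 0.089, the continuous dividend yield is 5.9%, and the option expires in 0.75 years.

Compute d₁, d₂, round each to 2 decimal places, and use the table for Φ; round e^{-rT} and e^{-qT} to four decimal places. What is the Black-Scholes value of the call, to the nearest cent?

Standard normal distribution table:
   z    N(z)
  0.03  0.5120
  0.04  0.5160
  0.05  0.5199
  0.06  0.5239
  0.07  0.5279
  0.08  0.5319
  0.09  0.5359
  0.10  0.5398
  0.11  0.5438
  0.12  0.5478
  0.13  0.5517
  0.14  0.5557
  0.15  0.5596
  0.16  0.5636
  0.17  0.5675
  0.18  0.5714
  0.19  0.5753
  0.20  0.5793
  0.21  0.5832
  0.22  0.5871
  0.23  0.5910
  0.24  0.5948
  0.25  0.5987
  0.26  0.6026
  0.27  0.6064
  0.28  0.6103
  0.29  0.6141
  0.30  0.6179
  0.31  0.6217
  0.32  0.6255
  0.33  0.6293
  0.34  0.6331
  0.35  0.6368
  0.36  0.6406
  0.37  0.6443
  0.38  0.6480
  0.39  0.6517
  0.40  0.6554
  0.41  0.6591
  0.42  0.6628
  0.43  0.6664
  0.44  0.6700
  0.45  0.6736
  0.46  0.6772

$53.81

σ√T = 0.45 × 0.8660 = 0.3897
ln(S/K) + (r − q + σ²/2)T = ln(285/265) + (0.089 − 0.059 + 0.45²/2)·0.75 = 0.0728 + 0.0984 = 0.1712
d₁ = 0.1712 / 0.3897 = 0.4393 which rounds to 0.44
d₂ = d₁ − σ√T = 0.4393 − 0.3897 = 0.0496 which rounds to 0.05
exp(−qT) = exp(−0.059·0.75) = 0.9567;  exp(−rT) = exp(−0.089·0.75) = 0.9354
N(d₁) = N(0.44) = 0.6700;  N(d₂) = N(0.05) = 0.5199
C = 285·0.9567·0.6700 − 265·0.9354·0.5199 = 182.6819 − 128.8733 = 53.8085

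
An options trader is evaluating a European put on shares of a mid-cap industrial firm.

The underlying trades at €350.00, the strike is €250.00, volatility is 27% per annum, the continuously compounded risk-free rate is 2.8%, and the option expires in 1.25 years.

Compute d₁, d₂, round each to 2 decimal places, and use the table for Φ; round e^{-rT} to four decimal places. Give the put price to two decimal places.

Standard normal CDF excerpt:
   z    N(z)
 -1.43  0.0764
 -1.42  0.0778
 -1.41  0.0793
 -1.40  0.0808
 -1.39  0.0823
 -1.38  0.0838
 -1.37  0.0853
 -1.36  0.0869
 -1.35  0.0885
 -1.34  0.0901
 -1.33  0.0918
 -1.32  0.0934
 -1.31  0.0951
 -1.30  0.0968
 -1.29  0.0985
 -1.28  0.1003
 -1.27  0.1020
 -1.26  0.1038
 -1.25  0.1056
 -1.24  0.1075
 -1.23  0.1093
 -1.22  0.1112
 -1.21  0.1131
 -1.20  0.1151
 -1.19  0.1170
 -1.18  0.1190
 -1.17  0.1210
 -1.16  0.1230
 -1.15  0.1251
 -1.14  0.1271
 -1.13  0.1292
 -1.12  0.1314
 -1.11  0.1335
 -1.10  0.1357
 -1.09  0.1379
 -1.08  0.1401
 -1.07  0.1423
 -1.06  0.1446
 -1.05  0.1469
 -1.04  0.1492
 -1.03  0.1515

σ√T = 0.27·√1.25 = 0.3019
d₁ = [ln(350/250) + (0.028 + ½·0.27²)·1.25] / (σ√T) = (0.3365 + 0.0806) / 0.3019 = 1.3815 ≈ 1.38
d₂ = 1.3815 − 0.3019 = 1.0796 ≈ 1.08
e^(−rT) = e^(−0.028·1.25) = 0.9656
N(−d₂) = N(-1.08) = 0.1401;  N(−d₁) = N(-1.38) = 0.0838
P = 250·0.9656·0.1401 − 350·0.0838 = 33.8201 − 29.3300 = 4.4901

€4.49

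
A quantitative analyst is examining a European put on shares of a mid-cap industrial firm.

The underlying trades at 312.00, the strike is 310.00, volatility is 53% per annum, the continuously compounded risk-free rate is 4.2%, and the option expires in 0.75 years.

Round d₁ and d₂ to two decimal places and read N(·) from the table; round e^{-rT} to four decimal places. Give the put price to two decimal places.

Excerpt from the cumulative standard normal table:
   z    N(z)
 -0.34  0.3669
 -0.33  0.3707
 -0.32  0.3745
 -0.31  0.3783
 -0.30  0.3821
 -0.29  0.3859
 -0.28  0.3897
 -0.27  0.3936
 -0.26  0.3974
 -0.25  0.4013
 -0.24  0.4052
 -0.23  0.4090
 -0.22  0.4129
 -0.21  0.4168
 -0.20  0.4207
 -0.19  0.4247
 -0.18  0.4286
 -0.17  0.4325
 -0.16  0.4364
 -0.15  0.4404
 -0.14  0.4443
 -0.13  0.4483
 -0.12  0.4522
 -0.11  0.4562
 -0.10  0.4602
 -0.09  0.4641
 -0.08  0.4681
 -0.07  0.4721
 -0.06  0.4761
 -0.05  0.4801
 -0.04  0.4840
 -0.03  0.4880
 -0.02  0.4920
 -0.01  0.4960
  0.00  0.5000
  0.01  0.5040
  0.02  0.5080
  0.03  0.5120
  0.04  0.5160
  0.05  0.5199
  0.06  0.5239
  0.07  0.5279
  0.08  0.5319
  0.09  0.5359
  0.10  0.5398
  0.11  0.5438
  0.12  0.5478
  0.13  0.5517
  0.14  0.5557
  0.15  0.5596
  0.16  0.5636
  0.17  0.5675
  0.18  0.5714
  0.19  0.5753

σ√T = 0.53 × 0.8660 = 0.4590
ln(S/K) + (r + σ²/2)T = ln(312/310) + (0.042 + 0.53²/2)·0.75 = 0.0064 + 0.1368 = 0.1433
d₁ = 0.1433 / 0.4590 = 0.3121 ⇒ 0.31
d₂ = d₁ − σ√T = 0.3121 − 0.4590 = -0.1469 ⇒ -0.15
exp(−rT) = exp(−0.042·0.75) = 0.9690
N(−d₂) = N(0.15) = 0.5596;  N(−d₁) = N(-0.31) = 0.3783
P = 310·0.9690·0.5596 − 312·0.3783 = 168.0982 − 118.0296 = 50.0686

50.07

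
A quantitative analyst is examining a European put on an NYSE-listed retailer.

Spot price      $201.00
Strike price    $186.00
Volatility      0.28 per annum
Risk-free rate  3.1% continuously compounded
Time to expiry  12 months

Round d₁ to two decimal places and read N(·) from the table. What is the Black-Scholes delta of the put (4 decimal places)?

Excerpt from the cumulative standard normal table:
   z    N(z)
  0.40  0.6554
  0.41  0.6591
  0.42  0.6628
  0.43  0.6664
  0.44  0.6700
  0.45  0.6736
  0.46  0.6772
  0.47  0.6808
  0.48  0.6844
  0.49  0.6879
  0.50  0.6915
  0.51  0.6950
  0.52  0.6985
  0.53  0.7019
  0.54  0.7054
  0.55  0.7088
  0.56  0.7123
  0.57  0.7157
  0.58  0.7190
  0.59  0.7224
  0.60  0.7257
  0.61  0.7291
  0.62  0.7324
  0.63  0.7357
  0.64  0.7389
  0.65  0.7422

-0.2981

T = 1;  σ√T = 0.2800
ln(S/K) + (r + σ²/2)T = ln(201/186) + (0.031 + 0.28²/2)·1 = 0.0776 + 0.0702 = 0.1478
d₁ = 0.1478 / 0.2800 = 0.5277 ≈ 0.53
N(d₁) = N(0.53) = 0.7019
Δ_put = N(d₁) − 1 = 0.7019 − 1 = -0.2981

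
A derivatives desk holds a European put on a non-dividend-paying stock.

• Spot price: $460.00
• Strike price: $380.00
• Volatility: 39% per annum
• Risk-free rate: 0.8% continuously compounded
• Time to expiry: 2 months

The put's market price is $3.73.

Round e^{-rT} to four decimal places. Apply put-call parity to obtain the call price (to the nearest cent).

e^(−rT) = e^(−0.008·0.1667) = 0.9987
Put-call parity: C − P = S − K·e^(−rT) = 460 − 380·0.9987 = 460 − 379.5060 = 80.4940
C = P + (C − P) = 3.73 + (80.4940) = 84.2240

$84.22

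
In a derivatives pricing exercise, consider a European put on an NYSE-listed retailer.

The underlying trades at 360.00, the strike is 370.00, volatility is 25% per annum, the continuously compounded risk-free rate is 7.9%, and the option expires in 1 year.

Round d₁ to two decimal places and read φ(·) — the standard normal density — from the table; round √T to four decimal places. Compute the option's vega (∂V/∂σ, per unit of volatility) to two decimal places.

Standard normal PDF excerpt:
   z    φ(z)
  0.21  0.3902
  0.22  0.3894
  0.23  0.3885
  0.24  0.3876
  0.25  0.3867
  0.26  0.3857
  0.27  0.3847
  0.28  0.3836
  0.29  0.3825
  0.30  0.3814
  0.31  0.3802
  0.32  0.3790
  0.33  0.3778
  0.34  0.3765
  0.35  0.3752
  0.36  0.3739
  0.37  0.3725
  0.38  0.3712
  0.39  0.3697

136.01

σ√T = 0.25 × 1.0000 = 0.2500
d₁ = [ln(360/370) + (0.079 + 0.25²/2)·1] / 0.2500 = [-0.0274 + 0.1103] / 0.2500 = 0.3314 ⇒ 0.33
√T = √1 = 1.0000
φ(d₁) = φ(0.33) = 0.3778
vega = S·φ(d₁)·√T = 360·0.3778·1.0000 = 136.0080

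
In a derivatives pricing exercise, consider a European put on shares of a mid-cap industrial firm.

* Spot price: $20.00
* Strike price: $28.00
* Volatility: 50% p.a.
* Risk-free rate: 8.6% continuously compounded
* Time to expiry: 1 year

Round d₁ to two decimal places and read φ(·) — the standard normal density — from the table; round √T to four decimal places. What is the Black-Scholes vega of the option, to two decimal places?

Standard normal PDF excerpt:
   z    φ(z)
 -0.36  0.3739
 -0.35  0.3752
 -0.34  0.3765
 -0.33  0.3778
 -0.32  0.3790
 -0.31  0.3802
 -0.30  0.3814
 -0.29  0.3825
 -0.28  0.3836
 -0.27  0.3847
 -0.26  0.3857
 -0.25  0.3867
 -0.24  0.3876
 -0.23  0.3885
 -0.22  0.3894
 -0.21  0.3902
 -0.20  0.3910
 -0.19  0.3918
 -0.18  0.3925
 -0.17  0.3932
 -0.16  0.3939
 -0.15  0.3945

T = 1;  σ√T = 0.5000
d₁ = [ln(20/28) + (0.086 + ½·0.5²)·1] / (σ√T) = (-0.3365 + 0.2110) / 0.5000 = -0.2509 ≈ -0.25
√T = √1 = 1.0000
φ(d₁) = φ(-0.25) = 0.3867
vega = S·φ(d₁)·√T = 20·0.3867·1.0000 = 7.7340

7.73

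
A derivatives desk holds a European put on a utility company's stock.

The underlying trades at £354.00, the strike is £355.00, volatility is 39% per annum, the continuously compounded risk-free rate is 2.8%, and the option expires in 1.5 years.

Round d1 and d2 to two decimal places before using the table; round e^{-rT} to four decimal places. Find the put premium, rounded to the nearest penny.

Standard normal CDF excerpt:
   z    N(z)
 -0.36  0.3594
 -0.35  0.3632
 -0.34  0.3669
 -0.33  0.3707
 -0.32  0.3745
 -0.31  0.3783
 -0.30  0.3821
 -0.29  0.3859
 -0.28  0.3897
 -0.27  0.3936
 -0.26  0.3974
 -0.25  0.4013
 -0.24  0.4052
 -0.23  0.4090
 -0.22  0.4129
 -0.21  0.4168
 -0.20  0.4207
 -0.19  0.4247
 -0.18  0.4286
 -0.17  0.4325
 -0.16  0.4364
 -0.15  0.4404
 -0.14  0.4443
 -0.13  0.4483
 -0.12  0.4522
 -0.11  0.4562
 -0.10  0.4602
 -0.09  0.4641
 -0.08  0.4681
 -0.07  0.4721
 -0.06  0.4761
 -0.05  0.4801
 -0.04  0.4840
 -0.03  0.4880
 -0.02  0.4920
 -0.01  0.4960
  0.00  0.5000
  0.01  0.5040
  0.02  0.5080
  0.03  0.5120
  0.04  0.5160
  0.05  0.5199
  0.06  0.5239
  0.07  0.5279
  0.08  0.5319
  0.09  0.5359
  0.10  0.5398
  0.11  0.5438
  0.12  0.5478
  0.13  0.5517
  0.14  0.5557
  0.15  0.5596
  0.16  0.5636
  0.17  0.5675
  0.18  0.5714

£59.28

σ√T = 0.39·√1.5 = 0.4777
d₁ = [ln(354/355) + (0.028 + ½·0.39²)·1.5] / (σ√T) = (-0.0028 + 0.1561) / 0.4777 = 0.3208 which rounds to 0.32
d₂ = 0.3208 − 0.4777 = -0.1568 which rounds to -0.16
exp(−rT) = exp(−0.028·1.5) = 0.9589
P = 355·0.9589·N(0.16) − 354·N(-0.32) = 355·0.9589·0.5636 − 354·0.3745 = 191.8548 − 132.5730 = 59.2818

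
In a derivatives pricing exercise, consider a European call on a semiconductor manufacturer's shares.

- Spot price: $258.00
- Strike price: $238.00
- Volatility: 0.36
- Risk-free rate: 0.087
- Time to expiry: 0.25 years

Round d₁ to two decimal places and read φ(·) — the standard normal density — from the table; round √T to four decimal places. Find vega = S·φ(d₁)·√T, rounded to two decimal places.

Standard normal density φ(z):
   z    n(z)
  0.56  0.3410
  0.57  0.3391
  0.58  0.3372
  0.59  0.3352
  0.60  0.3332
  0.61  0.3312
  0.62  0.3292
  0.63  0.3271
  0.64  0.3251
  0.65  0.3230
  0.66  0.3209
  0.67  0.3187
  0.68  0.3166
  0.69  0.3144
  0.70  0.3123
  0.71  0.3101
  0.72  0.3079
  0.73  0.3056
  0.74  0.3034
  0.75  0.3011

41.40

σ√T = 0.36·√0.25 = 0.1800
d₁ = [ln(258/238) + (0.087 + 0.36²/2)·0.25] / 0.1800 = [0.0807 + 0.0379] / 0.1800 = 0.6591 → 0.66
√T = √0.25 = 0.5000
φ(d₁) = φ(0.66) = 0.3209
vega = S·φ(d₁)·√T = 258·0.3209·0.5000 = 41.3961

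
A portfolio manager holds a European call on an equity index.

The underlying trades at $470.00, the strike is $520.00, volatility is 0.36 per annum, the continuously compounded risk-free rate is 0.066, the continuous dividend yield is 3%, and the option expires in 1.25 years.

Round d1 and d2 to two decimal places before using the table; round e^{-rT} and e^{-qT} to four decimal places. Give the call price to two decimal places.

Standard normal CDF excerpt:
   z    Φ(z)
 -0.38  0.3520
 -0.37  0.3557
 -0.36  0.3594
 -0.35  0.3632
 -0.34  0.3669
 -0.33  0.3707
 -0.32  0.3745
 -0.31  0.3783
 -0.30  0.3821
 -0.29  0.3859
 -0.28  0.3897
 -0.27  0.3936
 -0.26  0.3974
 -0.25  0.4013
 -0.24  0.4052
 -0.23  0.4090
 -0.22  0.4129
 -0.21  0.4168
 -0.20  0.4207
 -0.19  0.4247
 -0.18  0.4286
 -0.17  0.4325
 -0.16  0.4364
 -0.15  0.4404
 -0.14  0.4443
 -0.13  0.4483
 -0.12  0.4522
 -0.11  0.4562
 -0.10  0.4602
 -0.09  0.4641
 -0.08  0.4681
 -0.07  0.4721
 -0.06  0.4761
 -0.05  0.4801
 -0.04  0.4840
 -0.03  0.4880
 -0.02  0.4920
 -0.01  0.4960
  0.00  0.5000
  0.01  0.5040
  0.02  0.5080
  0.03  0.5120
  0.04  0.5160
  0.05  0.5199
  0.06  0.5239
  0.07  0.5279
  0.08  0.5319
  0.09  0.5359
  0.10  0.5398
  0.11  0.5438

$61.49

σ√T = 0.36·√1.25 = 0.4025
ln(S/K) + (r − q + σ²/2)T = ln(470/520) + (0.066 − 0.03 + 0.36²/2)·1.25 = -0.1011 + 0.1260 = 0.0249
d₁ = 0.0249 / 0.4025 = 0.0619 which rounds to 0.06
d₂ = d₁ − σ√T = 0.0619 − 0.4025 = -0.3406 which rounds to -0.34
e^(−qT) = e^(−0.03·1.25) = 0.9632;  e^(−rT) = e^(−0.066·1.25) = 0.9208
N(d₁) = N(0.06) = 0.5239;  N(d₂) = N(-0.34) = 0.3669
C = 470·0.9632·0.5239 − 520·0.9208·0.3669 = 237.1716 − 175.6776 = 61.4940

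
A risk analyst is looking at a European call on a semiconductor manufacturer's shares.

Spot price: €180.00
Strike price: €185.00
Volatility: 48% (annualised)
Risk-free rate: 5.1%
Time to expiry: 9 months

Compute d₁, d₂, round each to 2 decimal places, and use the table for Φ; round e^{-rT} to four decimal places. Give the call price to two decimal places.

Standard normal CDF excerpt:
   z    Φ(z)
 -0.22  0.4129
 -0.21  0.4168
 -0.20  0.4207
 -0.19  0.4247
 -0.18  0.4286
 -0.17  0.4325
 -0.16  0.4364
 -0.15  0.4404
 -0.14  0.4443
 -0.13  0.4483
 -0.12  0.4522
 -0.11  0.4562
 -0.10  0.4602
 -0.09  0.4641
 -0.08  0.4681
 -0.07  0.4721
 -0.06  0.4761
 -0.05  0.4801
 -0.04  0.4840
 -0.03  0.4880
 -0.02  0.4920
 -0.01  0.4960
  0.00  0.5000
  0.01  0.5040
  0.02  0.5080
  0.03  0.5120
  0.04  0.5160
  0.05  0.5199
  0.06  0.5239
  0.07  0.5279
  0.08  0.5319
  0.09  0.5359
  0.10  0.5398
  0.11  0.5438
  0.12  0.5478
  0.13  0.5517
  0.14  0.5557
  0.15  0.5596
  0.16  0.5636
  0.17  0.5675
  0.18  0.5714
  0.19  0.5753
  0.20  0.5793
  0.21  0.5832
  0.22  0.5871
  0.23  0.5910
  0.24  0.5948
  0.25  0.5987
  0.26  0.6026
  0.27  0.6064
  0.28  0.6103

€30.06

σ√T = 0.48·√0.75 = 0.4157
ln(S/K) + (r + σ²/2)T = ln(180/185) + (0.051 + 0.48²/2)·0.75 = -0.0274 + 0.1246 = 0.0973
d₁ = 0.0973 / 0.4157 = 0.2339 ⇒ 0.23
d₂ = d₁ − σ√T = 0.2339 − 0.4157 = -0.1817 ⇒ -0.18
exp(−rT) = exp(−0.051·0.75) = 0.9625
C = 180·N(0.23) − 185·0.9625·N(-0.18) = 180·0.5910 − 185·0.9625·0.4286 = 106.3800 − 76.3176 = 30.0624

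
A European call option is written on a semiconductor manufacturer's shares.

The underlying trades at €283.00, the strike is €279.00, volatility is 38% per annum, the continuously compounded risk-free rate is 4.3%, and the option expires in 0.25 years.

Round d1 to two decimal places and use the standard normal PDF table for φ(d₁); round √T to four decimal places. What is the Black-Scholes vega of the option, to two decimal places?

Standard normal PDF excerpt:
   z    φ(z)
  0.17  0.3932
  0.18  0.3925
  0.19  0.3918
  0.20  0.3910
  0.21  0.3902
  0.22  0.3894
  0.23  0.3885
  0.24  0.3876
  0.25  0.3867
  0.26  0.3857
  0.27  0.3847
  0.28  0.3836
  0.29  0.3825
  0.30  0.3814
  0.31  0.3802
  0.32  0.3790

T = 0.25;  σ√T = 0.1900
ln(S/K) + (r + σ²/2)T = ln(283/279) + (0.043 + 0.38²/2)·0.25 = 0.0142 + 0.0288 = 0.0430
d₁ = 0.0430 / 0.1900 = 0.2265 which rounds to 0.23
√T = √0.25 = 0.5000
φ(d₁) = φ(0.23) = 0.3885
vega = S·φ(d₁)·√T = 283·0.3885·0.5000 = 54.9728

54.97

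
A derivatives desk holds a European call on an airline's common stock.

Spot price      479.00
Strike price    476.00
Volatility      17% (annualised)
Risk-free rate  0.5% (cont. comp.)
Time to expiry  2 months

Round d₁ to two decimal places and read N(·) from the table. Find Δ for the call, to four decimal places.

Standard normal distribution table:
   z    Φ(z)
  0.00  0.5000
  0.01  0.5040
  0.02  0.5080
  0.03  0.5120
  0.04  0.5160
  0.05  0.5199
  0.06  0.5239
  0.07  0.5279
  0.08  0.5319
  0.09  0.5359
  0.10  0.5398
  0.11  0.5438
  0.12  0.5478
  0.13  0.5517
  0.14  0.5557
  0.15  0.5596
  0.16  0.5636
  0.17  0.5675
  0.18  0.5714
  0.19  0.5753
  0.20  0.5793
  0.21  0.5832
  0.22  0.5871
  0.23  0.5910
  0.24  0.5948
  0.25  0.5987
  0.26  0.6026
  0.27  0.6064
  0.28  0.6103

0.5557

σ√T = 0.17 × 0.4082 = 0.0694
d₁ = [ln(479/476) + (0.005 + ½·0.17²)·0.1667] / (σ√T) = (0.0063 + 0.0032) / 0.0694 = 0.1372 ⇒ 0.14
N(d₁) = N(0.14) = 0.5557
Δ_call = N(d₁) = 0.5557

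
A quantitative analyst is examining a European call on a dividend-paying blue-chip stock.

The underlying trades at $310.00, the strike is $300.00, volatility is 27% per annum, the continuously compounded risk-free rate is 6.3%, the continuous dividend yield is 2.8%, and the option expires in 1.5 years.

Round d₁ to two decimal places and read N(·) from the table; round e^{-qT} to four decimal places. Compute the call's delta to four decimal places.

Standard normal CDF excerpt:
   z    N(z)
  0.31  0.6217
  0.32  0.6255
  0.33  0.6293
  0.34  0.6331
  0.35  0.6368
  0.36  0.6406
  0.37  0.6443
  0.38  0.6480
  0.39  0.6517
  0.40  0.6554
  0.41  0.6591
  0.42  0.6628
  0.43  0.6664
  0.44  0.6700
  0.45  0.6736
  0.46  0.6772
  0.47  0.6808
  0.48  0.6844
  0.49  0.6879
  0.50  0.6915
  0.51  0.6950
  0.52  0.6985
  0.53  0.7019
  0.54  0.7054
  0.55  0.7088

σ√T = 0.27·√1.5 = 0.3307
ln(S/K) + (r − q + σ²/2)T = ln(310/300) + (0.063 − 0.028 + 0.27²/2)·1.5 = 0.0328 + 0.1072 = 0.1400
d₁ = 0.1400 / 0.3307 = 0.4233 ≈ 0.42
N(d₁) = N(0.42) = 0.6628
Δ_call = e^(−qT)·N(d₁) = 0.9589·0.6628 = 0.6356

0.6356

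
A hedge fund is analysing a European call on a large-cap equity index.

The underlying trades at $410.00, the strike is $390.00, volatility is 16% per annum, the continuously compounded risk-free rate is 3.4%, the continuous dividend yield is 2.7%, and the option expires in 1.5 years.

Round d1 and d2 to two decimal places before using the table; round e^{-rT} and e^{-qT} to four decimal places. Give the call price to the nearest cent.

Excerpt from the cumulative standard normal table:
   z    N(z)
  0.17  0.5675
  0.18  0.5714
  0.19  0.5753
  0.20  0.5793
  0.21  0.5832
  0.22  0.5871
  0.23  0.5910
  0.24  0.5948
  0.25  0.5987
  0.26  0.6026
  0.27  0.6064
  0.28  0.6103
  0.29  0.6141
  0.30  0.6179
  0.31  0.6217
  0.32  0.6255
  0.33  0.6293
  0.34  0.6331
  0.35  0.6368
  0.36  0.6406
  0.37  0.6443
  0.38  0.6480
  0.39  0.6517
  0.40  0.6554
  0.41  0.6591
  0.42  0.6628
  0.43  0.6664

$43.36

σ√T = 0.16 × 1.2247 = 0.1960
ln(S/K) + (r − q + σ²/2)T = ln(410/390) + (0.034 − 0.027 + 0.16²/2)·1.5 = 0.0500 + 0.0297 = 0.0797
d₁ = 0.0797 / 0.1960 = 0.4068 → 0.41
d₂ = d₁ − σ√T = 0.4068 − 0.1960 = 0.2108 → 0.21
exp(−qT) = exp(−0.027·1.5) = 0.9603;  exp(−rT) = exp(−0.034·1.5) = 0.9503
C = 410·0.9603·N(0.41) − 390·0.9503·N(0.21) = 410·0.9603·0.6591 − 390·0.9503·0.5832 = 259.5028 − 216.1438 = 43.3590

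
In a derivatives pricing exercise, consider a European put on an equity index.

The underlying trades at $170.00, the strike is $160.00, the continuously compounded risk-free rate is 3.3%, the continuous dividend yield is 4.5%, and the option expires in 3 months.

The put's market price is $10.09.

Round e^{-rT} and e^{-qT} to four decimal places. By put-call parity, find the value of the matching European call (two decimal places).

$19.50

exp(−qT) = exp(−0.045·0.25) = 0.9888;  exp(−rT) = exp(−0.033·0.25) = 0.9918
Put-call parity: C − P = S·e^(−qT) − K·e^(−rT) = 170·0.9888 − 160·0.9918 = 168.0960 − 158.6880 = 9.4080
C = P + (C − P) = 10.09 + (9.4080) = 19.4980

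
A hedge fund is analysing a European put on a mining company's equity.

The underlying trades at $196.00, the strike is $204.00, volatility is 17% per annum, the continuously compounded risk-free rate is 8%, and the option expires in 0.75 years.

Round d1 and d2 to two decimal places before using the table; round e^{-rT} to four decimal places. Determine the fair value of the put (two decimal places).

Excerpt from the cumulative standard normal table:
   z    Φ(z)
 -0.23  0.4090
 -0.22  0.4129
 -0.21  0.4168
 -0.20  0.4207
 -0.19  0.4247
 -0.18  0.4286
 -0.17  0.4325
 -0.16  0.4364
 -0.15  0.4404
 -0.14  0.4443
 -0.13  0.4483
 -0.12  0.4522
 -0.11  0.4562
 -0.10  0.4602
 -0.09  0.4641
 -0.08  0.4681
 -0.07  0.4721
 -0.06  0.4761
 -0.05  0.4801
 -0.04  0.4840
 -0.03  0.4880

$9.78

T = 0.75;  σ√T = 0.1472
d₁ = [ln(196/204) + (0.08 + 0.17²/2)·0.75] / 0.1472 = [-0.0400 + 0.0708] / 0.1472 = 0.2094 ⇒ 0.21
d₂ = d₁ − σ√T = 0.2094 − 0.1472 = 0.0622 ⇒ 0.06
e^(−rT) = e^(−0.08·0.75) = 0.9418
N(−d₂) = N(-0.06) = 0.4761;  N(−d₁) = N(-0.21) = 0.4168
P = 204·0.9418·0.4761 − 196·0.4168 = 91.4718 − 81.6928 = 9.7790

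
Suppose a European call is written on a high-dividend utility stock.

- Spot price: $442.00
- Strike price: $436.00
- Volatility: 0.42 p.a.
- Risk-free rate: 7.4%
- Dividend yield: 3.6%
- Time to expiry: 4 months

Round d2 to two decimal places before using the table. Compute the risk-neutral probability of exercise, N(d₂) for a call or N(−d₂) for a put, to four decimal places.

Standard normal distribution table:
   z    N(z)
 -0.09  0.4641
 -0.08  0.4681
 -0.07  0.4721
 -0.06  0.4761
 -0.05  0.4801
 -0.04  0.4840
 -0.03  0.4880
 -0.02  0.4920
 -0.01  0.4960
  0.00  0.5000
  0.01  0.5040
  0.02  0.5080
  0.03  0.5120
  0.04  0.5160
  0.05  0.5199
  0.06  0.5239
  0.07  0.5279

0.4960

σ√T = 0.42·√0.3333 = 0.2425
ln(S/K) + (r − q + σ²/2)T = ln(442/436) + (0.074 − 0.036 + 0.42²/2)·0.3333 = 0.0137 + 0.0421 = 0.0557
d₁ = 0.0557 / 0.2425 = 0.2298 ⇒ 0.23
d₂ = d₁ − σ√T = 0.2298 − 0.2425 = -0.0126 ⇒ -0.01
Pr(exercise) under Q = N(d₂) = 0.4960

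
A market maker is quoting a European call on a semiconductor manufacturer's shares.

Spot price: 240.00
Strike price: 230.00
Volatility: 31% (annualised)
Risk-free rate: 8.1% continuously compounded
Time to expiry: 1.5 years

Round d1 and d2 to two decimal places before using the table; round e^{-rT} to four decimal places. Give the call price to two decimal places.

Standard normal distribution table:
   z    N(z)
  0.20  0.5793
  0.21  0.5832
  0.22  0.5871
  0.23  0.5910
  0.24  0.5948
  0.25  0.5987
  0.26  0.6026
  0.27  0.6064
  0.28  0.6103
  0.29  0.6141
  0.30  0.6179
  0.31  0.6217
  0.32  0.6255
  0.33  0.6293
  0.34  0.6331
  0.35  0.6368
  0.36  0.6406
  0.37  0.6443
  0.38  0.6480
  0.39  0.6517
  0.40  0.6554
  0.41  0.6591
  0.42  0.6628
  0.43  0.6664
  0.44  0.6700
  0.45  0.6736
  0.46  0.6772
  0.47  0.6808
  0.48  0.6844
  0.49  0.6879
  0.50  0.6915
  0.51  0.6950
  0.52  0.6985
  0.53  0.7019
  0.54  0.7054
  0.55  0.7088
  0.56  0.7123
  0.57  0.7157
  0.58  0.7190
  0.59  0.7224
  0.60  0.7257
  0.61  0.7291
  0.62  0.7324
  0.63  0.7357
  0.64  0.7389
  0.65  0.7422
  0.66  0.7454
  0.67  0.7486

54.62

σ√T = 0.31 × 1.2247 = 0.3797
d₁ = [ln(240/230) + (0.081 + 0.31²/2)·1.5] / 0.3797 = [0.0426 + 0.1936] / 0.3797 = 0.6219 → 0.62
d₂ = d₁ − σ√T = 0.6219 − 0.3797 = 0.2423 → 0.24
exp(−rT) = exp(−0.081·1.5) = 0.8856
N(d₁) = N(0.62) = 0.7324;  N(d₂) = N(0.24) = 0.5948
C = 240·0.7324 − 230·0.8856·0.5948 = 175.7760 − 121.1536 = 54.6224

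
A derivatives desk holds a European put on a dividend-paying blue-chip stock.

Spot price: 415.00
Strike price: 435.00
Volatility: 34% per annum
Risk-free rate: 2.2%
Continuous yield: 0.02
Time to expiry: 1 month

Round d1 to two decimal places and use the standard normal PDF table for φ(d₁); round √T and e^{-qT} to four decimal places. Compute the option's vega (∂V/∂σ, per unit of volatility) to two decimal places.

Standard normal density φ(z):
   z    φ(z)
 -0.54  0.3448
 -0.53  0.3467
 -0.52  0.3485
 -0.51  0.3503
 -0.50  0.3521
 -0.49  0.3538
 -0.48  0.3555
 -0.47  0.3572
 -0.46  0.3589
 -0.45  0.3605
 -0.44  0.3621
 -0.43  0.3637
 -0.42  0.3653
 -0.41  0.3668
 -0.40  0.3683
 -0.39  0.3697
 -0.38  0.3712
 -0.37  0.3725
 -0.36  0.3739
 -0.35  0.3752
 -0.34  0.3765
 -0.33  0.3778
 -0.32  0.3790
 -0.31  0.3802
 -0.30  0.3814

σ√T = 0.34·√0.08333 = 0.0981
d₁ = [ln(415/435) + (0.022 − 0.02 + 0.34²/2)·0.08333] / 0.0981 = [-0.0471 + 0.0050] / 0.0981 = -0.4288 → -0.43
√T = √0.08333 = 0.2887
φ(d₁) = φ(-0.43) = 0.3637
exp(−qT) = exp(−0.02·0.08333) = 0.9983
vega = S·exp(−qT)·φ(d₁)·√T = 415·0.9983·0.3637·0.2887 = 43.5010

43.50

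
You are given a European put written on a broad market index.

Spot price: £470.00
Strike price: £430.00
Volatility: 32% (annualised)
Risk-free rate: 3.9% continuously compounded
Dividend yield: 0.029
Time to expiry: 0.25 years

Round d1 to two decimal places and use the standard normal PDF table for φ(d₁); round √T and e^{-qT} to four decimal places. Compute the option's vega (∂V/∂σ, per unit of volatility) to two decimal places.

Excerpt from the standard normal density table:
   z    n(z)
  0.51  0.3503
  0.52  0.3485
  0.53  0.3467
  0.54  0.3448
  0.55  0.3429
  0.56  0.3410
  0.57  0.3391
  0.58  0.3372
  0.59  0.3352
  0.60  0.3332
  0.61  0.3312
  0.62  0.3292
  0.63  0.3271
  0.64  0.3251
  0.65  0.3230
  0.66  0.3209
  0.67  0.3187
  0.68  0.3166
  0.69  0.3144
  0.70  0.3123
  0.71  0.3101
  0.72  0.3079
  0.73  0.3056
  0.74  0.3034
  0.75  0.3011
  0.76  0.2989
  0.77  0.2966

75.36

σ√T = 0.32 × 0.5000 = 0.1600
d₁ = [ln(470/430) + (0.039 − 0.029 + 0.32²/2)·0.25] / 0.1600 = [0.0889 + 0.0153] / 0.1600 = 0.6515 ⇒ 0.65
√T = √0.25 = 0.5000
φ(d₁) = φ(0.65) = 0.3230
exp(−qT) = exp(−0.029·0.25) = 0.9928
vega = S·exp(−qT)·φ(d₁)·√T = 470·0.9928·0.3230·0.5000 = 75.3585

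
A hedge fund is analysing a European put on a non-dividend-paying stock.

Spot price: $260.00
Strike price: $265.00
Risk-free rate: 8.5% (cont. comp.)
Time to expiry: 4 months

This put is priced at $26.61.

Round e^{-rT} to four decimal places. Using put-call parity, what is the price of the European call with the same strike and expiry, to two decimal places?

e^(−rT) = e^(−0.085·0.3333) = 0.9721
Put-call parity: C − P = S − K·e^(−rT) = 260 − 265·0.9721 = 260 − 257.6065 = 2.3935
C = P + (C − P) = 26.61 + (2.3935) = 29.0035

$29.00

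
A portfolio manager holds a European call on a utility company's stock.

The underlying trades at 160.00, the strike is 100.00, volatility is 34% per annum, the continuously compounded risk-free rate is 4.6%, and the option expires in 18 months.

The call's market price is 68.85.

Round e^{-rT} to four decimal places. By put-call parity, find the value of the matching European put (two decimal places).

2.18

exp(−rT) = exp(−0.046·1.5) = 0.9333
Put-call parity: C − P = S − K·e^(−rT) = 160 − 100·0.9333 = 160 − 93.3300 = 66.6700
P = C − (C − P) = 68.85 − (66.6700) = 2.1800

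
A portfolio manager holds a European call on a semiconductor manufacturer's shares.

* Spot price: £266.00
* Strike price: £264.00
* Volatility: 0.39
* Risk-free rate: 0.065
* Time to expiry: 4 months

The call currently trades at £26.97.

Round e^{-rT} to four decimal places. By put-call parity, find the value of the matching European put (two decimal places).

e^(−rT) = e^(−0.065·0.3333) = 0.9786
Put-call parity: C − P = S − K·e^(−rT) = 266 − 264·0.9786 = 266 − 258.3504 = 7.6496
P = C − (C − P) = 26.97 − (7.6496) = 19.3204

£19.32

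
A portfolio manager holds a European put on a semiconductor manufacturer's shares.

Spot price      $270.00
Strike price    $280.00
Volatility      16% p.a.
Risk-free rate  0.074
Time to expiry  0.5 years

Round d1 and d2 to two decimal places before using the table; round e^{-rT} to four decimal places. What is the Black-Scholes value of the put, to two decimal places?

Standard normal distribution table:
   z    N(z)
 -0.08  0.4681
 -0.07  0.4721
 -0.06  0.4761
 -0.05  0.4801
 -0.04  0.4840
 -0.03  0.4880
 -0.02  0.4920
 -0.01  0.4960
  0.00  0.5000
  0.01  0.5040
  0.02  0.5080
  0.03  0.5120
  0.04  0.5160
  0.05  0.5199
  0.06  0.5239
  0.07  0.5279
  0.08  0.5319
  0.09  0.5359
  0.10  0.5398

σ√T = 0.16·√0.5 = 0.1131
d₁ = [ln(270/280) + (0.074 + 0.16²/2)·0.5] / 0.1131 = [-0.0364 + 0.0434] / 0.1131 = 0.0622 which rounds to 0.06
d₂ = d₁ − σ√T = 0.0622 − 0.1131 = -0.0510 which rounds to -0.05
e^(−rT) = e^(−0.074·0.5) = 0.9637
N(−d₂) = N(0.05) = 0.5199;  N(−d₁) = N(-0.06) = 0.4761
P = 280·0.9637·0.5199 − 270·0.4761 = 140.2877 − 128.5470 = 11.7407

$11.74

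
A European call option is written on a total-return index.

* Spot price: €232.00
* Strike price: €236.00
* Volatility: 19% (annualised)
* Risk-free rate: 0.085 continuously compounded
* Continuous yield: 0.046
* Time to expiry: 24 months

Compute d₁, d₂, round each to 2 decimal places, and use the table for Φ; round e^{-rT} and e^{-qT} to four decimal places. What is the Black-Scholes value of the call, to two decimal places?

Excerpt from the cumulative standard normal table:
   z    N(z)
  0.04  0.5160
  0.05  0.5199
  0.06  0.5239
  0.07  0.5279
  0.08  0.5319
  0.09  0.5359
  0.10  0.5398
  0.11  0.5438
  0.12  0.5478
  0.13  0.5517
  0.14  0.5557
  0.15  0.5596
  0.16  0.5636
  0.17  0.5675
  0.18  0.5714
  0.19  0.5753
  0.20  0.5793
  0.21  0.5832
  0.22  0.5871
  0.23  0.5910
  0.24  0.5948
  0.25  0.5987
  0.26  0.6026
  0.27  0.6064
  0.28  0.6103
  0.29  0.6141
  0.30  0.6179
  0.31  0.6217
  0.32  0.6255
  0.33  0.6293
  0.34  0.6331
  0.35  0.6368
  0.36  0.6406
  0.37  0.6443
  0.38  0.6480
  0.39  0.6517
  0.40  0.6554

€28.85

σ√T = 0.19·√2 = 0.2687
d₁ = [ln(232/236) + (0.085 − 0.046 + 0.19²/2)·2] / 0.2687 = [-0.0171 + 0.1141] / 0.2687 = 0.3610 ⇒ 0.36
d₂ = d₁ − σ√T = 0.3610 − 0.2687 = 0.0923 ⇒ 0.09
e^(−qT) = e^(−0.046·2) = 0.9121;  e^(−rT) = e^(−0.085·2) = 0.8437
N(d₁) = N(0.36) = 0.6406;  N(d₂) = N(0.09) = 0.5359
C = 232·0.9121·0.6406 − 236·0.8437·0.5359 = 135.5556 − 106.7048 = 28.8508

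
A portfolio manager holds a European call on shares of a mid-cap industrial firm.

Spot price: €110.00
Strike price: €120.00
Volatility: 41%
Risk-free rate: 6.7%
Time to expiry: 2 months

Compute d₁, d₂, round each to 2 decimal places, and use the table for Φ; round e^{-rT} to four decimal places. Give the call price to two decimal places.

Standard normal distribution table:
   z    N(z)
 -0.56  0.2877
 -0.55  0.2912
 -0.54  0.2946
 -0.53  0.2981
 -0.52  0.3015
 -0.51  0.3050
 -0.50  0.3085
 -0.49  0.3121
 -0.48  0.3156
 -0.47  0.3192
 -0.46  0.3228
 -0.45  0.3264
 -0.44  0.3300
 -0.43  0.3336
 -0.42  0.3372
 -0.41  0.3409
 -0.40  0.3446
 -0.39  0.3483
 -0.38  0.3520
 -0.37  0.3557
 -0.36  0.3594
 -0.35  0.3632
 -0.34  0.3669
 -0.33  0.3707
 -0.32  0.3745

€4.17

σ√T = 0.41·√0.1667 = 0.1674
d₁ = [ln(110/120) + (0.067 + 0.41²/2)·0.1667] / 0.1674 = [-0.0870 + 0.0252] / 0.1674 = -0.3694 ⇒ -0.37
d₂ = d₁ − σ√T = -0.3694 − 0.1674 = -0.5368 ⇒ -0.54
e^(−rT) = e^(−0.067·0.1667) = 0.9889
C = 110·N(-0.37) − 120·0.9889·N(-0.54) = 110·0.3557 − 120·0.9889·0.2946 = 39.1270 − 34.9596 = 4.1674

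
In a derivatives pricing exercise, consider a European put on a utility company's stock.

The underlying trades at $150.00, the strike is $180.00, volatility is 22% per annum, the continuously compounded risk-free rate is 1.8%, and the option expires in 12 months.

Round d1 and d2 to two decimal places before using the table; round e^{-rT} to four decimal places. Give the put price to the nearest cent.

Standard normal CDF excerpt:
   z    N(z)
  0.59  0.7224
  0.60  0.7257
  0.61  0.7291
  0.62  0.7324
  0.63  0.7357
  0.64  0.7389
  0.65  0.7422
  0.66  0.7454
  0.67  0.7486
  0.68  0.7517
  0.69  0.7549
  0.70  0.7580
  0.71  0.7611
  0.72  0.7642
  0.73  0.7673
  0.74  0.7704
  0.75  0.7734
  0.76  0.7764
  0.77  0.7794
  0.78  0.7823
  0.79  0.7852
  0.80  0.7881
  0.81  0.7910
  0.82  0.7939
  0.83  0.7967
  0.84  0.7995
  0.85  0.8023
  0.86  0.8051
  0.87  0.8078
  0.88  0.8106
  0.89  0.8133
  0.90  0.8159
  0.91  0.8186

$31.50

T = 1;  σ√T = 0.2200
d₁ = [ln(150/180) + (0.018 + 0.22²/2)·1] / 0.2200 = [-0.1823 + 0.0422] / 0.2200 = -0.6369 which rounds to -0.64
d₂ = d₁ − σ√T = -0.6369 − 0.2200 = -0.8569 which rounds to -0.86
e^(−rT) = e^(−0.018·1) = 0.9822
N(−d₂) = N(0.86) = 0.8051;  N(−d₁) = N(0.64) = 0.7389
P = 180·0.9822·0.8051 − 150·0.7389 = 142.3385 − 110.8350 = 31.5035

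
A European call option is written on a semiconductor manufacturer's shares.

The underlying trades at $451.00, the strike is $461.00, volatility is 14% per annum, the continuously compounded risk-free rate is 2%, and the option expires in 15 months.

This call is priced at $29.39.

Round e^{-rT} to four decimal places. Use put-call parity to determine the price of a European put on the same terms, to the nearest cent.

e^(−rT) = e^(−0.02·1.25) = 0.9753
Put-call parity: C − P = S − K·e^(−rT) = 451 − 461·0.9753 = 451 − 449.6133 = 1.3867
P = C − (C − P) = 29.39 − (1.3867) = 28.0033

$28.00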